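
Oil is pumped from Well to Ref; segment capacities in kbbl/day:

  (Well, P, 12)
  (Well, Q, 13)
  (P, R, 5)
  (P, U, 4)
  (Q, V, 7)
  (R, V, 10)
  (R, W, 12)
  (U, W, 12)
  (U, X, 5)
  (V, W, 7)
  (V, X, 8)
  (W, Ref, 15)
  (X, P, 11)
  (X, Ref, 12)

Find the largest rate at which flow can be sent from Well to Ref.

16

Augment Well→P→R→W→Ref: bottleneck 5, flow now 5.
Augment Well→P→U→W→Ref: bottleneck 4, flow now 9.
Augment Well→Q→V→W→Ref: bottleneck 6, flow now 15.
Augment Well→Q→V→X→Ref: bottleneck 1, flow now 16.
No augmenting path remains; maximum flow = 16.
In the residual graph, reachable from Well: {Well, P, Q}.
Min-cut edges: P→R (5), P→U (4), Q→V (7); capacity 5 + 4 + 7 = 16.
This cut is saturated, so no flow can exceed 16.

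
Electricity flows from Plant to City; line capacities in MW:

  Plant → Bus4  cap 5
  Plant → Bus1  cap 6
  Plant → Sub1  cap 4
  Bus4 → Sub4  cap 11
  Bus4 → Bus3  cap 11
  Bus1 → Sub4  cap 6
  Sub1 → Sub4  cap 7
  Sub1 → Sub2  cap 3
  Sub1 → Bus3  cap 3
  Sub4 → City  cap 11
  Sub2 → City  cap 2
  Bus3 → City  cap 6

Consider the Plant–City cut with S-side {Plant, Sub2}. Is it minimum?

No — its capacity is 17, but the minimum cut has capacity 15.

Given cut capacity: 5 + 6 + 4 + 2 = 17.
Augment Plant→Bus4→Sub4→City: bottleneck 5, flow now 5.
Augment Plant→Bus1→Sub4→City: bottleneck 6, flow now 11.
Augment Plant→Sub1→Sub2→City: bottleneck 2, flow now 13.
Augment Plant→Sub1→Bus3→City: bottleneck 2, flow now 15.
No augmenting path remains; maximum flow = 15.
In the residual graph, reachable from Plant: {Plant}.
Min-cut edges: Plant→Bus4 (5), Plant→Bus1 (6), Plant→Sub1 (4); capacity 5 + 6 + 4 = 15.
Cut capacity 17 exceeds the max flow 15, so it is not minimum.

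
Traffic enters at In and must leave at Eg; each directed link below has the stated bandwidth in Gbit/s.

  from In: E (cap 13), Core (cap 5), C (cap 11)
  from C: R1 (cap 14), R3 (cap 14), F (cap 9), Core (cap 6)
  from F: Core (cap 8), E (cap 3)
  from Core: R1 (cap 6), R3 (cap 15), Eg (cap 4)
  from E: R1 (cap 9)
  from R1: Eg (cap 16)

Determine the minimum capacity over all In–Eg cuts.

Augment In→Core→Eg: bottleneck 4, flow now 4.
Augment In→C→R1→Eg: bottleneck 11, flow now 15.
Augment In→Core→R1→Eg: bottleneck 1, flow now 16.
Augment In→E→R1→Eg: bottleneck 4, flow now 20.
No augmenting path remains; maximum flow = 20.
By max-flow min-cut, the minimum cut capacity equals the max flow.
In the residual graph, reachable from In: {In, C, F, Core, E, R1, R3}.
Min-cut edges: Core→Eg (4), R1→Eg (16); capacity 4 + 16 = 20.

20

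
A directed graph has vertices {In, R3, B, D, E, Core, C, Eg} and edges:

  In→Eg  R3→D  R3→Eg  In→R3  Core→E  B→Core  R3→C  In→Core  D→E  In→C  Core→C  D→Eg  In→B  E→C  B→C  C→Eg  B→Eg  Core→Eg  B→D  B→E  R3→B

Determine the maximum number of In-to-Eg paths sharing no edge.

5

Assign every edge capacity 1; by Menger, the answer equals the max flow.
Path In→Eg (+1); total 1.
Path In→R3→Eg (+1); total 2.
Path In→B→Eg (+1); total 3.
Path In→Core→Eg (+1); total 4.
Path In→C→Eg (+1); total 5.
No residual In→Eg path; max flow = 5.
Certifying cut of size 5: {In→B, In→C, In→Core, In→Eg, In→R3}.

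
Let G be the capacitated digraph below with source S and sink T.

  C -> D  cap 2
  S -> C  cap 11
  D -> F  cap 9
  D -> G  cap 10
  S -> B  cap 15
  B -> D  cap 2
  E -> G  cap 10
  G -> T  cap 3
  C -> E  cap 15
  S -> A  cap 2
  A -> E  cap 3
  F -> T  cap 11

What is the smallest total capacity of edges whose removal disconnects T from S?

Augment S→A→E→G→T: bottleneck 2, flow now 2.
Augment S→B→D→F→T: bottleneck 2, flow now 4.
Augment S→C→D→F→T: bottleneck 2, flow now 6.
Augment S→C→E→G→T: bottleneck 1, flow now 7.
No augmenting path remains; maximum flow = 7.
By max-flow min-cut, the minimum cut capacity equals the max flow.
In the residual graph, reachable from S: {S, A, B, C, E, G}.
Min-cut edges: B→D (2), C→D (2), G→T (3); capacity 2 + 2 + 3 = 7.

7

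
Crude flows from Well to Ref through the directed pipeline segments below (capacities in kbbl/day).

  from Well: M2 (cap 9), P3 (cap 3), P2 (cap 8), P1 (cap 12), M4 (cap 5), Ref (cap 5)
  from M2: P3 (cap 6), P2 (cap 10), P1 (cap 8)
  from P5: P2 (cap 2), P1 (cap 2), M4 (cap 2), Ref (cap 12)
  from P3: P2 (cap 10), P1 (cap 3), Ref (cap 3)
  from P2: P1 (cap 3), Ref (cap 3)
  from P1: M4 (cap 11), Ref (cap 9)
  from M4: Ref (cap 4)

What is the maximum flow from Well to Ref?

24

Augment Well→Ref: bottleneck 5, flow now 5.
Augment Well→P3→Ref: bottleneck 3, flow now 8.
Augment Well→P2→Ref: bottleneck 3, flow now 11.
Augment Well→P1→Ref: bottleneck 9, flow now 20.
Augment Well→M4→Ref: bottleneck 4, flow now 24.
No augmenting path remains; maximum flow = 24.
In the residual graph, reachable from Well: {Well, M2, P3, P2, P1, M4}.
Min-cut edges: Well→Ref (5), P3→Ref (3), P2→Ref (3), P1→Ref (9), M4→Ref (4); capacity 5 + 3 + 3 + 9 + 4 = 24.
This cut is saturated, so no flow can exceed 24.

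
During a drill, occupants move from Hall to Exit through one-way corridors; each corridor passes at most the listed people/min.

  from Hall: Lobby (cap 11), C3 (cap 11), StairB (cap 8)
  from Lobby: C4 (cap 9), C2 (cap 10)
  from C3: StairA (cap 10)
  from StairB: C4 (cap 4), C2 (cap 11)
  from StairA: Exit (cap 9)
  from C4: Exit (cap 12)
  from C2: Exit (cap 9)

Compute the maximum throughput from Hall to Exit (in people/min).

28

Augment Hall→Lobby→C4→Exit: bottleneck 9, flow now 9.
Augment Hall→Lobby→C2→Exit: bottleneck 2, flow now 11.
Augment Hall→C3→StairA→Exit: bottleneck 9, flow now 20.
Augment Hall→StairB→C4→Exit: bottleneck 3, flow now 23.
Augment Hall→StairB→C2→Exit: bottleneck 5, flow now 28.
No augmenting path remains; maximum flow = 28.
In the residual graph, reachable from Hall: {Hall, C3, StairA}.
Min-cut edges: Hall→Lobby (11), Hall→StairB (8), StairA→Exit (9); capacity 11 + 8 + 9 = 28.
This cut is saturated, so no flow can exceed 28.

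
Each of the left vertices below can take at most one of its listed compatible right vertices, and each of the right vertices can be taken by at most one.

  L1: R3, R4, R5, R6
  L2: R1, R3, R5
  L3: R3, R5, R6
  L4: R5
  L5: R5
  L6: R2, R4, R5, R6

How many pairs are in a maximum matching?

5

Unit-capacity flow: source→left, listed edges, right→sink; max matching = max flow.
Augmenting path L1→R3 (+1); matched 1.
Augmenting path L2→R1 (+1); matched 2.
Augmenting path L3→R5 (+1); matched 3.
Augmenting path L6→R2 (+1); matched 4.
Augmenting path L4→R5→L3→R6 (+1); matched 5.
No augmenting path remains; maximum matching = 5.
König certificate: {L1, L2, L3, L6, R5} is a vertex cover of size 5 (every listed pair touches it), so no matching can be larger.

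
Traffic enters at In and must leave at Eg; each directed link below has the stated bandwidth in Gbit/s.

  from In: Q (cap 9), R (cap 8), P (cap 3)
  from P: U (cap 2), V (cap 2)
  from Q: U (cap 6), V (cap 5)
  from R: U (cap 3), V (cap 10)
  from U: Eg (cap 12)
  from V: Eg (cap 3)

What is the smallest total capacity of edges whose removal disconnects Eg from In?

Augment In→P→U→Eg: bottleneck 2, flow now 2.
Augment In→P→V→Eg: bottleneck 1, flow now 3.
Augment In→Q→U→Eg: bottleneck 6, flow now 9.
Augment In→Q→V→Eg: bottleneck 2, flow now 11.
Augment In→R→U→Eg: bottleneck 3, flow now 14.
No augmenting path remains; maximum flow = 14.
By max-flow min-cut, the minimum cut capacity equals the max flow.
In the residual graph, reachable from In: {In, P, Q, R, V}.
Min-cut edges: P→U (2), Q→U (6), R→U (3), V→Eg (3); capacity 2 + 6 + 3 + 3 = 14.

14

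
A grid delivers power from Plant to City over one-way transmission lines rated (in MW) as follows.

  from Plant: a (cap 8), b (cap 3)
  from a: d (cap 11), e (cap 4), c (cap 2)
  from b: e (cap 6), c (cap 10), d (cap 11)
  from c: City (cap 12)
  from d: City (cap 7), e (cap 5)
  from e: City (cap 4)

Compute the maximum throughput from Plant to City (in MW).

11

Augment Plant→a→c→City: bottleneck 2, flow now 2.
Augment Plant→a→d→City: bottleneck 6, flow now 8.
Augment Plant→b→c→City: bottleneck 3, flow now 11.
No augmenting path remains; maximum flow = 11.
In the residual graph, reachable from Plant: {Plant}.
Min-cut edges: Plant→a (8), Plant→b (3); capacity 8 + 3 = 11.
This cut is saturated, so no flow can exceed 11.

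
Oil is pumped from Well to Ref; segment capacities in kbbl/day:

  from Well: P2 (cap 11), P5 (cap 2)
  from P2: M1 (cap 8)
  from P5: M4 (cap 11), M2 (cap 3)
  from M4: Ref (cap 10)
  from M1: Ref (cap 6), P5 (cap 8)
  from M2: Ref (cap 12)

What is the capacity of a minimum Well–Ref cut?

10

Augment Well→P2→M1→Ref: bottleneck 6, flow now 6.
Augment Well→P5→M4→Ref: bottleneck 2, flow now 8.
Augment Well→P2→M1→P5→M4→Ref: bottleneck 2, flow now 10.
No augmenting path remains; maximum flow = 10.
By max-flow min-cut, the minimum cut capacity equals the max flow.
In the residual graph, reachable from Well: {Well, P2}.
Min-cut edges: Well→P5 (2), P2→M1 (8); capacity 2 + 8 = 10.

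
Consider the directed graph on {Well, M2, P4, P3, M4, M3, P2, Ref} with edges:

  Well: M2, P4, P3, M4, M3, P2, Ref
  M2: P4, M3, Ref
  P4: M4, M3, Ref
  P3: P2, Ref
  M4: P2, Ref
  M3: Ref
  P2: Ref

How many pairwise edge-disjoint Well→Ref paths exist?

Assign every edge capacity 1; by Menger, the answer equals the max flow.
Path Well→Ref (+1); total 1.
Path Well→M2→Ref (+1); total 2.
Path Well→P4→Ref (+1); total 3.
Path Well→P3→Ref (+1); total 4.
Path Well→M4→Ref (+1); total 5.
Path Well→M3→Ref (+1); total 6.
Path Well→P2→Ref (+1); total 7.
No residual Well→Ref path; max flow = 7.
Certifying cut of size 7: {Well→M2, Well→M3, Well→M4, Well→P2, Well→P3, Well→P4, Well→Ref}.

7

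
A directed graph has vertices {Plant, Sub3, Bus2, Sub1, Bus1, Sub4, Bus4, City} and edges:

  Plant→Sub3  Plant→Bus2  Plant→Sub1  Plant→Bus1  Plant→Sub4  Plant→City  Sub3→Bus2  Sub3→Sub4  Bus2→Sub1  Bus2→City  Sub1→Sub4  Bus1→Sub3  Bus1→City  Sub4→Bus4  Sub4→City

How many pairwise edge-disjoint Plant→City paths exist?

4

Assign every edge capacity 1; by Menger, the answer equals the max flow.
Path Plant→City (+1); total 1.
Path Plant→Bus2→City (+1); total 2.
Path Plant→Bus1→City (+1); total 3.
Path Plant→Sub4→City (+1); total 4.
No residual Plant→City path; max flow = 4.
Certifying cut of size 4: {Bus2→City, Plant→Bus1, Plant→City, Sub4→City}.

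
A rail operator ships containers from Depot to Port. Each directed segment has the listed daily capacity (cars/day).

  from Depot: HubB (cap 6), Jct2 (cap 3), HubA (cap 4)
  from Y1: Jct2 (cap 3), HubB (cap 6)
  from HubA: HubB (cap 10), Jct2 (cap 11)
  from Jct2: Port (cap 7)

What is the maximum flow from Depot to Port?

Augment Depot→Jct2→Port: bottleneck 3, flow now 3.
Augment Depot→HubA→Jct2→Port: bottleneck 4, flow now 7.
No augmenting path remains; maximum flow = 7.
In the residual graph, reachable from Depot: {Depot, HubB}.
Min-cut edges: Depot→HubA (4), Depot→Jct2 (3); capacity 4 + 3 = 7.
This cut is saturated, so no flow can exceed 7.

7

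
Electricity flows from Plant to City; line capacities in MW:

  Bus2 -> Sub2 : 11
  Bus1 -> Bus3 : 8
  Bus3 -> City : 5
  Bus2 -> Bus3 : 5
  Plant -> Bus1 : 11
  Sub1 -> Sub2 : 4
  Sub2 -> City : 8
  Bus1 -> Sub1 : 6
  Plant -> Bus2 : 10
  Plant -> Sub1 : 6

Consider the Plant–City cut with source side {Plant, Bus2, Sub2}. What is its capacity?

Edges leaving {Plant, Bus2, Sub2}: Plant→Sub1 (6), Plant→Bus1 (11), Bus2→Bus3 (5), Sub2→City (8).
Cut capacity = 6 + 11 + 5 + 8 = 30.

30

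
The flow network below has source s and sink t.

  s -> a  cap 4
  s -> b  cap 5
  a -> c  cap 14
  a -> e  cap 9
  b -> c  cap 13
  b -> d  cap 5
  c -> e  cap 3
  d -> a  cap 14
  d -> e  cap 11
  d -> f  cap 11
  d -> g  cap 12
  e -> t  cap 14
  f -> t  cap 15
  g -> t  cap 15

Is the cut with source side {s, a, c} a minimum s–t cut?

Given cut capacity: 5 + 9 + 3 = 17.
Augment s→a→e→t: bottleneck 4, flow now 4.
Augment s→b→c→e→t: bottleneck 3, flow now 7.
Augment s→b→d→e→t: bottleneck 2, flow now 9.
No augmenting path remains; maximum flow = 9.
In the residual graph, reachable from s: {s}.
Min-cut edges: s→a (4), s→b (5); capacity 4 + 5 = 9.
Cut capacity 17 exceeds the max flow 9, so it is not minimum.

No — its capacity is 17, but the minimum cut has capacity 9.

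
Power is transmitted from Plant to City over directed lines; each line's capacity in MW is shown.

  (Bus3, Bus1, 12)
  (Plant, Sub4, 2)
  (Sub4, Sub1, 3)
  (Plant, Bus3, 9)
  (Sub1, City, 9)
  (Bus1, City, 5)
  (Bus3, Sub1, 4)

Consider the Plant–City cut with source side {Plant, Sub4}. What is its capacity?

12

Edges leaving {Plant, Sub4}: Plant→Bus3 (9), Sub4→Sub1 (3).
Cut capacity = 9 + 3 = 12.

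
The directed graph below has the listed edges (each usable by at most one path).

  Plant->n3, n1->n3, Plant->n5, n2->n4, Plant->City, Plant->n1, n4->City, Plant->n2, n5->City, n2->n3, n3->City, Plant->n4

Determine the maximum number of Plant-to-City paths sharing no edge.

Assign every edge capacity 1; by Menger, the answer equals the max flow.
Path Plant→City (+1); total 1.
Path Plant→n3→City (+1); total 2.
Path Plant→n4→City (+1); total 3.
Path Plant→n5→City (+1); total 4.
No residual Plant→City path; max flow = 4.
Certifying cut of size 4: {Plant→City, Plant→n5, n3→City, n4→City}.

4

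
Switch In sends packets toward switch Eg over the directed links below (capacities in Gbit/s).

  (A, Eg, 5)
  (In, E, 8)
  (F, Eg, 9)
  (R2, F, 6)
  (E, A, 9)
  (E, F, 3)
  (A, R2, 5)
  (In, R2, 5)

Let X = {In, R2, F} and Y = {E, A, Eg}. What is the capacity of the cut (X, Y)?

Edges leaving {In, R2, F}: In→E (8), F→Eg (9).
Cut capacity = 8 + 9 = 17.

17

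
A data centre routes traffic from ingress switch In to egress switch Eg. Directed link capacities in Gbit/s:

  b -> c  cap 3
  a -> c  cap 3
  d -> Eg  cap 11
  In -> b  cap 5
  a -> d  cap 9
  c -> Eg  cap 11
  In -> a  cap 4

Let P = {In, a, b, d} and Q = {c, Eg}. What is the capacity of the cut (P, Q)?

17

Edges leaving {In, a, b, d}: a→c (3), b→c (3), d→Eg (11).
Cut capacity = 3 + 3 + 11 = 17.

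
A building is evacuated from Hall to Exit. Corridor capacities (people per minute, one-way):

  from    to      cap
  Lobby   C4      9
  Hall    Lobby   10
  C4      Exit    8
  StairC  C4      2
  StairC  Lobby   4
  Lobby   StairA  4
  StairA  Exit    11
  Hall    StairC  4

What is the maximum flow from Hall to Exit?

12

Augment Hall→Lobby→StairA→Exit: bottleneck 4, flow now 4.
Augment Hall→Lobby→C4→Exit: bottleneck 6, flow now 10.
Augment Hall→StairC→C4→Exit: bottleneck 2, flow now 12.
No augmenting path remains; maximum flow = 12.
In the residual graph, reachable from Hall: {Hall, Lobby, StairC, C4}.
Min-cut edges: Lobby→StairA (4), C4→Exit (8); capacity 4 + 8 = 12.
This cut is saturated, so no flow can exceed 12.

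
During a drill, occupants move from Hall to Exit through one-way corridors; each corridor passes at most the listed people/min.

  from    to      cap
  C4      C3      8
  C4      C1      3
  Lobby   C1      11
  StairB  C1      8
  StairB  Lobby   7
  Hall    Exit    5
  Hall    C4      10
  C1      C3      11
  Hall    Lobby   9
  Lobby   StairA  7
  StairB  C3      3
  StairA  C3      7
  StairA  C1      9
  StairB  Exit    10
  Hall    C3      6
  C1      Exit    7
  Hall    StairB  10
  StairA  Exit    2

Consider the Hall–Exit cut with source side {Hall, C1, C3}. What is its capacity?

Edges leaving {Hall, C1, C3}: Hall→StairB (10), Hall→C4 (10), Hall→Lobby (9), Hall→Exit (5), C1→Exit (7).
Cut capacity = 10 + 10 + 9 + 5 + 7 = 41.

41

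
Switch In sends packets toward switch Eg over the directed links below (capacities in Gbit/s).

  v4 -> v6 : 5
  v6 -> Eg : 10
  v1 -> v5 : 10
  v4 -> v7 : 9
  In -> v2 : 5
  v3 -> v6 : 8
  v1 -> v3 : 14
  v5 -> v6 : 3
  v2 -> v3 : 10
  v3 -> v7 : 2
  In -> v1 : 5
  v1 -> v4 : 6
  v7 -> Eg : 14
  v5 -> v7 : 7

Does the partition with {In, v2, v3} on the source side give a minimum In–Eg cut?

Given cut capacity: 5 + 8 + 2 = 15.
Augment In→v1→v3→v6→Eg: bottleneck 5, flow now 5.
Augment In→v2→v3→v6→Eg: bottleneck 3, flow now 8.
Augment In→v2→v3→v7→Eg: bottleneck 2, flow now 10.
No augmenting path remains; maximum flow = 10.
In the residual graph, reachable from In: {In}.
Min-cut edges: In→v1 (5), In→v2 (5); capacity 5 + 5 = 10.
Cut capacity 15 exceeds the max flow 10, so it is not minimum.

No — its capacity is 15, but the minimum cut has capacity 10.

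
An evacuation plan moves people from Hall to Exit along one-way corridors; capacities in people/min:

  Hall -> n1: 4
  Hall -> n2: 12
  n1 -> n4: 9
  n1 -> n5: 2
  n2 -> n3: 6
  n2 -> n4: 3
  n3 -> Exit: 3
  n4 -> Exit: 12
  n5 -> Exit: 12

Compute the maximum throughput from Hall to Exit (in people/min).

Augment Hall→n1→n4→Exit: bottleneck 4, flow now 4.
Augment Hall→n2→n3→Exit: bottleneck 3, flow now 7.
Augment Hall→n2→n4→Exit: bottleneck 3, flow now 10.
No augmenting path remains; maximum flow = 10.
In the residual graph, reachable from Hall: {Hall, n2, n3}.
Min-cut edges: Hall→n1 (4), n2→n4 (3), n3→Exit (3); capacity 4 + 3 + 3 = 10.
This cut is saturated, so no flow can exceed 10.

10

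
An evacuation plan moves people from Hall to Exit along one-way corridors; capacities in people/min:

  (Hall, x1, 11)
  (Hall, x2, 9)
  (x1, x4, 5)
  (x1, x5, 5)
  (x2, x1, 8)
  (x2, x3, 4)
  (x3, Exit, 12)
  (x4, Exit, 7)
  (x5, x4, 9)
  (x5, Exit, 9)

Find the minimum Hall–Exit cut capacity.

14

Augment Hall→x1→x4→Exit: bottleneck 5, flow now 5.
Augment Hall→x1→x5→Exit: bottleneck 5, flow now 10.
Augment Hall→x2→x3→Exit: bottleneck 4, flow now 14.
No augmenting path remains; maximum flow = 14.
By max-flow min-cut, the minimum cut capacity equals the max flow.
In the residual graph, reachable from Hall: {Hall, x1, x2}.
Min-cut edges: x1→x4 (5), x1→x5 (5), x2→x3 (4); capacity 5 + 5 + 4 = 14.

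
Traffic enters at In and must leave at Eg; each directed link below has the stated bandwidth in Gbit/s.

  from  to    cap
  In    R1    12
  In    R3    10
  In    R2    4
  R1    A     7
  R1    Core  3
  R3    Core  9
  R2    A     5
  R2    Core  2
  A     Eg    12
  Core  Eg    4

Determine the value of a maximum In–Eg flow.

Augment In→R1→A→Eg: bottleneck 7, flow now 7.
Augment In→R1→Core→Eg: bottleneck 3, flow now 10.
Augment In→R3→Core→Eg: bottleneck 1, flow now 11.
Augment In→R2→A→Eg: bottleneck 4, flow now 15.
No augmenting path remains; maximum flow = 15.
In the residual graph, reachable from In: {In, R1, R3, Core}.
Min-cut edges: In→R2 (4), R1→A (7), Core→Eg (4); capacity 4 + 7 + 4 = 15.
This cut is saturated, so no flow can exceed 15.

15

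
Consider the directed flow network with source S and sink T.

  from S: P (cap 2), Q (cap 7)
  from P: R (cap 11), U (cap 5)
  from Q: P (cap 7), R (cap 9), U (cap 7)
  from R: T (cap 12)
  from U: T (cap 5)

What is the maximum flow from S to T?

Augment S→P→R→T: bottleneck 2, flow now 2.
Augment S→Q→R→T: bottleneck 7, flow now 9.
No augmenting path remains; maximum flow = 9.
In the residual graph, reachable from S: {S}.
Min-cut edges: S→P (2), S→Q (7); capacity 2 + 7 = 9.
This cut is saturated, so no flow can exceed 9.

9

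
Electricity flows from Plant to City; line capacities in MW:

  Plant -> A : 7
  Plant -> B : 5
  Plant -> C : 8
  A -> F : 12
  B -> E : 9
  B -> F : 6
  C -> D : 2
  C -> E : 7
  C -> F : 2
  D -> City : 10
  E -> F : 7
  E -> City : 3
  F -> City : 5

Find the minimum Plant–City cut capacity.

10

Augment Plant→A→F→City: bottleneck 5, flow now 5.
Augment Plant→B→E→City: bottleneck 3, flow now 8.
Augment Plant→C→D→City: bottleneck 2, flow now 10.
No augmenting path remains; maximum flow = 10.
By max-flow min-cut, the minimum cut capacity equals the max flow.
In the residual graph, reachable from Plant: {Plant, A, B, C, E, F}.
Min-cut edges: C→D (2), E→City (3), F→City (5); capacity 2 + 3 + 5 = 10.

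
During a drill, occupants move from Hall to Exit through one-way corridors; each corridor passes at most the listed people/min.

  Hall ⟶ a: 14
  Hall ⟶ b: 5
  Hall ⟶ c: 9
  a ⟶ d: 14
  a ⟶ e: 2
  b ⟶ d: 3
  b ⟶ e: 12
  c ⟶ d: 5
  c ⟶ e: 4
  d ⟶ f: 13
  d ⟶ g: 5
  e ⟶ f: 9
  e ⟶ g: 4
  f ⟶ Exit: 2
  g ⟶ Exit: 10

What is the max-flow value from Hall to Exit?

11

Augment Hall→a→d→f→Exit: bottleneck 2, flow now 2.
Augment Hall→a→d→g→Exit: bottleneck 5, flow now 7.
Augment Hall→a→e→g→Exit: bottleneck 2, flow now 9.
Augment Hall→b→e→g→Exit: bottleneck 2, flow now 11.
No augmenting path remains; maximum flow = 11.
In the residual graph, reachable from Hall: {Hall, a, b, c, d, e, f}.
Min-cut edges: d→g (5), e→g (4), f→Exit (2); capacity 5 + 4 + 2 = 11.
This cut is saturated, so no flow can exceed 11.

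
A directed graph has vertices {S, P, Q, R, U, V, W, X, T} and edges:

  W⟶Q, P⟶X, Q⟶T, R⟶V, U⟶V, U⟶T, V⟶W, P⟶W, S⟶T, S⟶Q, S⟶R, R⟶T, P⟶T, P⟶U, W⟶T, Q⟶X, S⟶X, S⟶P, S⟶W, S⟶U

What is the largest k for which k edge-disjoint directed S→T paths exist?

6

Assign every edge capacity 1; by Menger, the answer equals the max flow.
Path S→T (+1); total 1.
Path S→P→T (+1); total 2.
Path S→Q→T (+1); total 3.
Path S→R→T (+1); total 4.
Path S→U→T (+1); total 5.
Path S→W→T (+1); total 6.
No residual S→T path; max flow = 6.
Certifying cut of size 6: {S→P, S→Q, S→R, S→T, S→U, S→W}.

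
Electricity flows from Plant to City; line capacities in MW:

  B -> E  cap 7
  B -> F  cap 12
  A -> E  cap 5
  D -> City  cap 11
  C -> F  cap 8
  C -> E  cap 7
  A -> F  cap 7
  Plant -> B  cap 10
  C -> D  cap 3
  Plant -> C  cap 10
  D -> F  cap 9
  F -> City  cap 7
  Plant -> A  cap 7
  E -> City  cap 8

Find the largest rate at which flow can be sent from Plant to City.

18

Augment Plant→A→E→City: bottleneck 5, flow now 5.
Augment Plant→A→F→City: bottleneck 2, flow now 7.
Augment Plant→B→E→City: bottleneck 3, flow now 10.
Augment Plant→B→F→City: bottleneck 5, flow now 15.
Augment Plant→C→D→City: bottleneck 3, flow now 18.
No augmenting path remains; maximum flow = 18.
In the residual graph, reachable from Plant: {Plant, A, B, C, E, F}.
Min-cut edges: C→D (3), E→City (8), F→City (7); capacity 3 + 8 + 7 = 18.
This cut is saturated, so no flow can exceed 18.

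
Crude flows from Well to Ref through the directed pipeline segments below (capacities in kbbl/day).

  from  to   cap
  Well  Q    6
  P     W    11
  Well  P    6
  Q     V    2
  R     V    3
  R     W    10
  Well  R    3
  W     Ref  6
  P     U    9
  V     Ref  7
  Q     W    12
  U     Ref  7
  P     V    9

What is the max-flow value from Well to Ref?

Augment Well→P→U→Ref: bottleneck 6, flow now 6.
Augment Well→Q→V→Ref: bottleneck 2, flow now 8.
Augment Well→Q→W→Ref: bottleneck 4, flow now 12.
Augment Well→R→V→Ref: bottleneck 3, flow now 15.
No augmenting path remains; maximum flow = 15.
In the residual graph, reachable from Well: {Well}.
Min-cut edges: Well→P (6), Well→Q (6), Well→R (3); capacity 6 + 6 + 3 = 15.
This cut is saturated, so no flow can exceed 15.

15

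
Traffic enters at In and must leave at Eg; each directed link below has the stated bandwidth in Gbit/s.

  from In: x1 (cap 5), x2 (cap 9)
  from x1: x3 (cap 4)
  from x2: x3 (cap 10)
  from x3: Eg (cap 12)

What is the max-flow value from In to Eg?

12

Augment In→x1→x3→Eg: bottleneck 4, flow now 4.
Augment In→x2→x3→Eg: bottleneck 8, flow now 12.
No augmenting path remains; maximum flow = 12.
In the residual graph, reachable from In: {In, x1, x2, x3}.
Min-cut edges: x3→Eg (12); capacity 12 = 12.
This cut is saturated, so no flow can exceed 12.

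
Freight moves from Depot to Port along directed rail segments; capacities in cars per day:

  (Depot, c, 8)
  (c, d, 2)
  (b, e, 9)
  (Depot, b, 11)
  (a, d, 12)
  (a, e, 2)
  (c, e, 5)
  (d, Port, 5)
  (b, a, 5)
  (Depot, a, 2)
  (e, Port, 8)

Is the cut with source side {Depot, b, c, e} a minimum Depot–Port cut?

Given cut capacity: 2 + 5 + 2 + 8 = 17.
Augment Depot→a→d→Port: bottleneck 2, flow now 2.
Augment Depot→b→e→Port: bottleneck 8, flow now 10.
Augment Depot→c→d→Port: bottleneck 2, flow now 12.
Augment Depot→b→a→d→Port: bottleneck 1, flow now 13.
No augmenting path remains; maximum flow = 13.
In the residual graph, reachable from Depot: {Depot, a, b, c, d, e}.
Min-cut edges: d→Port (5), e→Port (8); capacity 5 + 8 = 13.
Cut capacity 17 exceeds the max flow 13, so it is not minimum.

No — its capacity is 17, but the minimum cut has capacity 13.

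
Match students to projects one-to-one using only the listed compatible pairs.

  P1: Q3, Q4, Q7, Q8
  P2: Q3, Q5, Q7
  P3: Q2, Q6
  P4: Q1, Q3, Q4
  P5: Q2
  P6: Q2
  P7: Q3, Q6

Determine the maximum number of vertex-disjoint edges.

6

Unit-capacity flow: source→left, listed edges, right→sink; max matching = max flow.
Augmenting path P1→Q3 (+1); matched 1.
Augmenting path P2→Q5 (+1); matched 2.
Augmenting path P3→Q2 (+1); matched 3.
Augmenting path P4→Q1 (+1); matched 4.
Augmenting path P7→Q6 (+1); matched 5.
Augmenting path P5→Q2→P3→Q6→P7→Q3→P1→Q4 (+1); matched 6.
No augmenting path remains; maximum matching = 6.
König certificate: {P1, P2, P3, P4, P7, Q2} is a vertex cover of size 6 (every listed pair touches it), so no matching can be larger.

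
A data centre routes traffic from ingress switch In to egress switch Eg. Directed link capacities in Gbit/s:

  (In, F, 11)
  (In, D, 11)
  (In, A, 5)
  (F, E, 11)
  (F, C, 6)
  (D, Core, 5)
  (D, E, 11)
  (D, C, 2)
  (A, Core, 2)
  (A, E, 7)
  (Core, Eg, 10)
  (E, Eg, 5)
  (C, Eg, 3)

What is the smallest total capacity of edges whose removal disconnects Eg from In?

Augment In→F→E→Eg: bottleneck 5, flow now 5.
Augment In→F→C→Eg: bottleneck 3, flow now 8.
Augment In→D→Core→Eg: bottleneck 5, flow now 13.
Augment In→A→Core→Eg: bottleneck 2, flow now 15.
No augmenting path remains; maximum flow = 15.
By max-flow min-cut, the minimum cut capacity equals the max flow.
In the residual graph, reachable from In: {In, F, D, A, E, C}.
Min-cut edges: D→Core (5), A→Core (2), E→Eg (5), C→Eg (3); capacity 5 + 2 + 5 + 3 = 15.

15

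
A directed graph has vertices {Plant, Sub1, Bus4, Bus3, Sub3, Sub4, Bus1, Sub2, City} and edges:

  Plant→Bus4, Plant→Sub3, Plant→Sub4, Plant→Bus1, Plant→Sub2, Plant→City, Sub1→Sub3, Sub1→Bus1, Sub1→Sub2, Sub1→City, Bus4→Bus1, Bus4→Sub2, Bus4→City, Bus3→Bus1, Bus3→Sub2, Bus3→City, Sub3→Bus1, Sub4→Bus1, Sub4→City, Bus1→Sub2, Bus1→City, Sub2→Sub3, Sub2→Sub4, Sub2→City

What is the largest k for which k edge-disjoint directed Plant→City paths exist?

Assign every edge capacity 1; by Menger, the answer equals the max flow.
Path Plant→City (+1); total 1.
Path Plant→Bus4→City (+1); total 2.
Path Plant→Sub4→City (+1); total 3.
Path Plant→Bus1→City (+1); total 4.
Path Plant→Sub2→City (+1); total 5.
No residual Plant→City path; max flow = 5.
Certifying cut of size 5: {Bus1→City, Plant→Bus4, Plant→City, Sub2→City, Sub4→City}.

5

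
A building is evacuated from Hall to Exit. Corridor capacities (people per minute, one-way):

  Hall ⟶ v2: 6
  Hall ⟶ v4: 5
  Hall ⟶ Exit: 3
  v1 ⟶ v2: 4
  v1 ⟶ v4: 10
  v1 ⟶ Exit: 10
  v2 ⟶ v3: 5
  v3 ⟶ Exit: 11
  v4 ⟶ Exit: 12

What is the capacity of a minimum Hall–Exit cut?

13

Augment Hall→Exit: bottleneck 3, flow now 3.
Augment Hall→v4→Exit: bottleneck 5, flow now 8.
Augment Hall→v2→v3→Exit: bottleneck 5, flow now 13.
No augmenting path remains; maximum flow = 13.
By max-flow min-cut, the minimum cut capacity equals the max flow.
In the residual graph, reachable from Hall: {Hall, v2}.
Min-cut edges: Hall→v4 (5), Hall→Exit (3), v2→v3 (5); capacity 5 + 3 + 5 = 13.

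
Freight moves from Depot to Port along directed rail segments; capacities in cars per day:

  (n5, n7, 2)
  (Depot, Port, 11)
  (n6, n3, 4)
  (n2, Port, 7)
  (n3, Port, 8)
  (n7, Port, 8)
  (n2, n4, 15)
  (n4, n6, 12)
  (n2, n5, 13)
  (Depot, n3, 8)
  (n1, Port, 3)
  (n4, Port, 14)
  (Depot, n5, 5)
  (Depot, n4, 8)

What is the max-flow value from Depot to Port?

Augment Depot→Port: bottleneck 11, flow now 11.
Augment Depot→n3→Port: bottleneck 8, flow now 19.
Augment Depot→n4→Port: bottleneck 8, flow now 27.
Augment Depot→n5→n7→Port: bottleneck 2, flow now 29.
No augmenting path remains; maximum flow = 29.
In the residual graph, reachable from Depot: {Depot, n5}.
Min-cut edges: Depot→n3 (8), Depot→n4 (8), Depot→Port (11), n5→n7 (2); capacity 8 + 8 + 11 + 2 = 29.
This cut is saturated, so no flow can exceed 29.

29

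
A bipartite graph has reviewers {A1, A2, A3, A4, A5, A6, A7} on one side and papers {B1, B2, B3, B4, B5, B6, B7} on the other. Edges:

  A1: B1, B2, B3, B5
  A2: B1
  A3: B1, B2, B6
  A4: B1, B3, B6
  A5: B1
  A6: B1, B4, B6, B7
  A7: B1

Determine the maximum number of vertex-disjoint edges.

Unit-capacity flow: source→left, listed edges, right→sink; max matching = max flow.
Augmenting path A1→B1 (+1); matched 1.
Augmenting path A3→B2 (+1); matched 2.
Augmenting path A4→B3 (+1); matched 3.
Augmenting path A6→B4 (+1); matched 4.
Augmenting path A2→B1→A1→B5 (+1); matched 5.
No augmenting path remains; maximum matching = 5.
König certificate: {A1, A3, A4, A6, B1} is a vertex cover of size 5 (every listed pair touches it), so no matching can be larger.

5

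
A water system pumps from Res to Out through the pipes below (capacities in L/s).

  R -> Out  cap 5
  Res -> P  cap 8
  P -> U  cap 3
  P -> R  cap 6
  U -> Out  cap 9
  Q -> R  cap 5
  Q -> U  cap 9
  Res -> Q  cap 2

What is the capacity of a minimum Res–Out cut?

10

Augment Res→P→R→Out: bottleneck 5, flow now 5.
Augment Res→P→U→Out: bottleneck 3, flow now 8.
Augment Res→Q→U→Out: bottleneck 2, flow now 10.
No augmenting path remains; maximum flow = 10.
By max-flow min-cut, the minimum cut capacity equals the max flow.
In the residual graph, reachable from Res: {Res}.
Min-cut edges: Res→P (8), Res→Q (2); capacity 8 + 2 = 10.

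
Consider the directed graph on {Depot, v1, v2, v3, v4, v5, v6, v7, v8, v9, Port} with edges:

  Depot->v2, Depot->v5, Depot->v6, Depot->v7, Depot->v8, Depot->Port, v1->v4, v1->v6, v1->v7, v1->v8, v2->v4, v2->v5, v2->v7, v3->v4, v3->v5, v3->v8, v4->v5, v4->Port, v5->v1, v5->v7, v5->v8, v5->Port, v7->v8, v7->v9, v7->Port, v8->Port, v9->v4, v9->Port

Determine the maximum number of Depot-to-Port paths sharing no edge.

5

Assign every edge capacity 1; by Menger, the answer equals the max flow.
Path Depot→Port (+1); total 1.
Path Depot→v5→Port (+1); total 2.
Path Depot→v7→Port (+1); total 3.
Path Depot→v8→Port (+1); total 4.
Path Depot→v2→v4→Port (+1); total 5.
No residual Depot→Port path; max flow = 5.
Certifying cut of size 5: {Depot→Port, Depot→v2, Depot→v5, Depot→v7, Depot→v8}.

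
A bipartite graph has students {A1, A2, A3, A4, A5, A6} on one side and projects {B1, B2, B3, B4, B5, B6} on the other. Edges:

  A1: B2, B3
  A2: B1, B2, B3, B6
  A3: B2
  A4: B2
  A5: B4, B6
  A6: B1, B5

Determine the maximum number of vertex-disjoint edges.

Unit-capacity flow: source→left, listed edges, right→sink; max matching = max flow.
Augmenting path A1→B2 (+1); matched 1.
Augmenting path A2→B1 (+1); matched 2.
Augmenting path A5→B4 (+1); matched 3.
Augmenting path A6→B5 (+1); matched 4.
Augmenting path A3→B2→A1→B3 (+1); matched 5.
No augmenting path remains; maximum matching = 5.
König certificate: {A1, A2, A5, A6, B2} is a vertex cover of size 5 (every listed pair touches it), so no matching can be larger.

5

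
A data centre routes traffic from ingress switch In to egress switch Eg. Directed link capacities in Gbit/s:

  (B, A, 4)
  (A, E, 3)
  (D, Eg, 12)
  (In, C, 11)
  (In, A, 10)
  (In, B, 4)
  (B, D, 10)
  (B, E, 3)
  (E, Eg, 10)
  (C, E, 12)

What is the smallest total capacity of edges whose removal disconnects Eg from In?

14

Augment In→A→E→Eg: bottleneck 3, flow now 3.
Augment In→B→D→Eg: bottleneck 4, flow now 7.
Augment In→C→E→Eg: bottleneck 7, flow now 14.
No augmenting path remains; maximum flow = 14.
By max-flow min-cut, the minimum cut capacity equals the max flow.
In the residual graph, reachable from In: {In, A, C, E}.
Min-cut edges: In→B (4), E→Eg (10); capacity 4 + 10 = 14.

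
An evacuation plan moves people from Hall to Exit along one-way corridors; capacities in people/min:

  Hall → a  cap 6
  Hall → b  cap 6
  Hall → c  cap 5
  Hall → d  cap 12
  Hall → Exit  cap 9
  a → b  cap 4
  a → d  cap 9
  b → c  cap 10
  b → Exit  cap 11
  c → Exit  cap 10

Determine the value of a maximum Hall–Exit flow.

24

Augment Hall→Exit: bottleneck 9, flow now 9.
Augment Hall→b→Exit: bottleneck 6, flow now 15.
Augment Hall→c→Exit: bottleneck 5, flow now 20.
Augment Hall→a→b→Exit: bottleneck 4, flow now 24.
No augmenting path remains; maximum flow = 24.
In the residual graph, reachable from Hall: {Hall, a, d}.
Min-cut edges: Hall→b (6), Hall→c (5), Hall→Exit (9), a→b (4); capacity 6 + 5 + 9 + 4 = 24.
This cut is saturated, so no flow can exceed 24.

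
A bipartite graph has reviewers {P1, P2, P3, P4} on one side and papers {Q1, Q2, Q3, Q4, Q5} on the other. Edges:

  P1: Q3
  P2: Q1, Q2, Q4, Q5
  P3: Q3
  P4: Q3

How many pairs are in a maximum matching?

2

Unit-capacity flow: source→left, listed edges, right→sink; max matching = max flow.
Augmenting path P1→Q3 (+1); matched 1.
Augmenting path P2→Q1 (+1); matched 2.
No augmenting path remains; maximum matching = 2.
König certificate: {P2, Q3} is a vertex cover of size 2 (every listed pair touches it), so no matching can be larger.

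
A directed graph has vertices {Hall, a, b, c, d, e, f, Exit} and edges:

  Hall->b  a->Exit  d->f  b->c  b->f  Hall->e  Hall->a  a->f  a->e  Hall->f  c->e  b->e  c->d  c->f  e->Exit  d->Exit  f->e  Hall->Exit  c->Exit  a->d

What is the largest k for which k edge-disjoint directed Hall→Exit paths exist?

4

Assign every edge capacity 1; by Menger, the answer equals the max flow.
Path Hall→Exit (+1); total 1.
Path Hall→a→Exit (+1); total 2.
Path Hall→e→Exit (+1); total 3.
Path Hall→b→c→Exit (+1); total 4.
No residual Hall→Exit path; max flow = 4.
Certifying cut of size 4: {Hall→Exit, Hall→a, Hall→b, e→Exit}.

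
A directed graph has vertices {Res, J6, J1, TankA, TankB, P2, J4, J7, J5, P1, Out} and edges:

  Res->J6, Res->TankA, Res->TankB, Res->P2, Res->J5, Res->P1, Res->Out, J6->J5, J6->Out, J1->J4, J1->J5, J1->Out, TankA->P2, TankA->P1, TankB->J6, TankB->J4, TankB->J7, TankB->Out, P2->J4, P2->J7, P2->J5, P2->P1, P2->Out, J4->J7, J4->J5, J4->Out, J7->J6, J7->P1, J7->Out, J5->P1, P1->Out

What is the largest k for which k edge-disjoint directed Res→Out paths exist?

Assign every edge capacity 1; by Menger, the answer equals the max flow.
Path Res→Out (+1); total 1.
Path Res→J6→Out (+1); total 2.
Path Res→TankB→Out (+1); total 3.
Path Res→P2→Out (+1); total 4.
Path Res→P1→Out (+1); total 5.
Path Res→TankA→P2→J4→Out (+1); total 6.
No residual Res→Out path; max flow = 6.
Certifying cut of size 6: {P1→Out, Res→J6, Res→Out, Res→P2, Res→TankA, Res→TankB}.

6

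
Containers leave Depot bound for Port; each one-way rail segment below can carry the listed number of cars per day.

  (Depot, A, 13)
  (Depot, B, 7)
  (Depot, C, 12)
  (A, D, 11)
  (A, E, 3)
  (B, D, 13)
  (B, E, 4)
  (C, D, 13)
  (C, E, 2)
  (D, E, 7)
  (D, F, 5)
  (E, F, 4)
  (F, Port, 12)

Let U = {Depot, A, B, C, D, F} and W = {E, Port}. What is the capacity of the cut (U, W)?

Edges leaving {Depot, A, B, C, D, F}: A→E (3), B→E (4), C→E (2), D→E (7), F→Port (12).
Cut capacity = 3 + 4 + 2 + 7 + 12 = 28.

28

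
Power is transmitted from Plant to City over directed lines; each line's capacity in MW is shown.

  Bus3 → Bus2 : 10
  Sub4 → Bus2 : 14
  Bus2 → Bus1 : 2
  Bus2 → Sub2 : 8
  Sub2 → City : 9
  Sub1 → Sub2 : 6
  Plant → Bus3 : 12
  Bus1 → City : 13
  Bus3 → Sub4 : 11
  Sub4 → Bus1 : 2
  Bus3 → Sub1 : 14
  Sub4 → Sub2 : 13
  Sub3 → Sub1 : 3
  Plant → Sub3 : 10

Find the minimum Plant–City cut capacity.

13

Augment Plant→Bus3→Sub1→Sub2→City: bottleneck 6, flow now 6.
Augment Plant→Bus3→Sub4→Bus1→City: bottleneck 2, flow now 8.
Augment Plant→Bus3→Sub4→Sub2→City: bottleneck 3, flow now 11.
Augment Plant→Bus3→Bus2→Bus1→City: bottleneck 1, flow now 12.
Augment Plant→Sub3→Sub1→Bus3→Bus2→Bus1→City: bottleneck 1, flow now 13. (uses reverse residual edge)
No augmenting path remains; maximum flow = 13.
By max-flow min-cut, the minimum cut capacity equals the max flow.
In the residual graph, reachable from Plant: {Plant, Bus3, Sub3, Sub1, Sub4, Bus2, Sub2}.
Min-cut edges: Sub4→Bus1 (2), Bus2→Bus1 (2), Sub2→City (9); capacity 2 + 2 + 9 = 13.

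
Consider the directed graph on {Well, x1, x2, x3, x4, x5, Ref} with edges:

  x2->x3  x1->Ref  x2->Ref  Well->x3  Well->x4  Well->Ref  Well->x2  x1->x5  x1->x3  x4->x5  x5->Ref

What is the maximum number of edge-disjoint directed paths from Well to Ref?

Assign every edge capacity 1; by Menger, the answer equals the max flow.
Path Well→Ref (+1); total 1.
Path Well→x2→Ref (+1); total 2.
Path Well→x4→x5→Ref (+1); total 3.
No residual Well→Ref path; max flow = 3.
Certifying cut of size 3: {Well→Ref, Well→x2, Well→x4}.

3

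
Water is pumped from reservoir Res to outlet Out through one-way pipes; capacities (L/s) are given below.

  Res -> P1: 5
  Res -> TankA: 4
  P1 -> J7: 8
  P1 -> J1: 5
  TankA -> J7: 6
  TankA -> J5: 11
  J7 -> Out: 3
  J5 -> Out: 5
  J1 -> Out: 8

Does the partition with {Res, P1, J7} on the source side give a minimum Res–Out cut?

Given cut capacity: 4 + 5 + 3 = 12.
Augment Res→P1→J7→Out: bottleneck 3, flow now 3.
Augment Res→P1→J1→Out: bottleneck 2, flow now 5.
Augment Res→TankA→J5→Out: bottleneck 4, flow now 9.
No augmenting path remains; maximum flow = 9.
In the residual graph, reachable from Res: {Res}.
Min-cut edges: Res→P1 (5), Res→TankA (4); capacity 5 + 4 = 9.
Cut capacity 12 exceeds the max flow 9, so it is not minimum.

No — its capacity is 12, but the minimum cut has capacity 9.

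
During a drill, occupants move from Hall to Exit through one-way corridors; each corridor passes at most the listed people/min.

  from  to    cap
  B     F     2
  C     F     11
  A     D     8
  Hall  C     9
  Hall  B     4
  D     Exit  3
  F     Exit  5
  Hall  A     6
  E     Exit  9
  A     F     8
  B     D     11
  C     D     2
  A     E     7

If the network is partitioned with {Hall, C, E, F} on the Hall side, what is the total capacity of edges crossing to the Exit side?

Edges leaving {Hall, C, E, F}: Hall→A (6), Hall→B (4), C→D (2), E→Exit (9), F→Exit (5).
Cut capacity = 6 + 4 + 2 + 9 + 5 = 26.

26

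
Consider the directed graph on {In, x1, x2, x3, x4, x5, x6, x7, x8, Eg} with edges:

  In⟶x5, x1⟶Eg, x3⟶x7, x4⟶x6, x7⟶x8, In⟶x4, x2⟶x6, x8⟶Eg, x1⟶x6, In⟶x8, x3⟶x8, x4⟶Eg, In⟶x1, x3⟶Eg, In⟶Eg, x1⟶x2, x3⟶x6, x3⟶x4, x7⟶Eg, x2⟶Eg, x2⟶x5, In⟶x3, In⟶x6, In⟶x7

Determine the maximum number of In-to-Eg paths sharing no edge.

6

Assign every edge capacity 1; by Menger, the answer equals the max flow.
Path In→Eg (+1); total 1.
Path In→x1→Eg (+1); total 2.
Path In→x3→Eg (+1); total 3.
Path In→x4→Eg (+1); total 4.
Path In→x7→Eg (+1); total 5.
Path In→x8→Eg (+1); total 6.
No residual In→Eg path; max flow = 6.
Certifying cut of size 6: {In→Eg, In→x1, In→x3, In→x4, In→x7, In→x8}.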